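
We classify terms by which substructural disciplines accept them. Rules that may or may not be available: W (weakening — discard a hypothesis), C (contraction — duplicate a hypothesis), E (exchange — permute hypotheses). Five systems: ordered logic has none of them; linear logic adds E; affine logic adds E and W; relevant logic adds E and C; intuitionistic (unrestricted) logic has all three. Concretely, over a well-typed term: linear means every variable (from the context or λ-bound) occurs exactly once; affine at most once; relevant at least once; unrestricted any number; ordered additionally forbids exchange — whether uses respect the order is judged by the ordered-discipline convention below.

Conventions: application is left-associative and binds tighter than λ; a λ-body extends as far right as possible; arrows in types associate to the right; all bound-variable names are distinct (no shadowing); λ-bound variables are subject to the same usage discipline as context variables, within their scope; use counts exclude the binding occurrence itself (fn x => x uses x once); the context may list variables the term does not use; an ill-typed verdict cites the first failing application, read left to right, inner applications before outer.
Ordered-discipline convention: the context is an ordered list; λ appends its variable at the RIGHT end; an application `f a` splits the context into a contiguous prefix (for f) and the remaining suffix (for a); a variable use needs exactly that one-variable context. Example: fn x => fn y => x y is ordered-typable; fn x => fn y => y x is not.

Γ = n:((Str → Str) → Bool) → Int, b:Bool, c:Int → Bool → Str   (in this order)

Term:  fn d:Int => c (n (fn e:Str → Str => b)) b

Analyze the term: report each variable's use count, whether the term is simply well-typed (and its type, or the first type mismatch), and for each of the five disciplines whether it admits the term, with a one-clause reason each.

counts: n: 1×, b: 2×, c: 1×, d (λ-bound): 0×, e (λ-bound): 0×
uses in reading order: c, n, b, b
typing: the term checks, with type Int → Str
ordered ✗ (repeated use of b ×2; d, e never used (weakening))
linear ✗ (repeated use of b ×2; d, e never used (weakening))
affine ✗ (repeated use of b ×2)
relevant ✗ (d, e never used (weakening))
unrestricted ✓ (type-checks (Int → Str) and nothing is barred)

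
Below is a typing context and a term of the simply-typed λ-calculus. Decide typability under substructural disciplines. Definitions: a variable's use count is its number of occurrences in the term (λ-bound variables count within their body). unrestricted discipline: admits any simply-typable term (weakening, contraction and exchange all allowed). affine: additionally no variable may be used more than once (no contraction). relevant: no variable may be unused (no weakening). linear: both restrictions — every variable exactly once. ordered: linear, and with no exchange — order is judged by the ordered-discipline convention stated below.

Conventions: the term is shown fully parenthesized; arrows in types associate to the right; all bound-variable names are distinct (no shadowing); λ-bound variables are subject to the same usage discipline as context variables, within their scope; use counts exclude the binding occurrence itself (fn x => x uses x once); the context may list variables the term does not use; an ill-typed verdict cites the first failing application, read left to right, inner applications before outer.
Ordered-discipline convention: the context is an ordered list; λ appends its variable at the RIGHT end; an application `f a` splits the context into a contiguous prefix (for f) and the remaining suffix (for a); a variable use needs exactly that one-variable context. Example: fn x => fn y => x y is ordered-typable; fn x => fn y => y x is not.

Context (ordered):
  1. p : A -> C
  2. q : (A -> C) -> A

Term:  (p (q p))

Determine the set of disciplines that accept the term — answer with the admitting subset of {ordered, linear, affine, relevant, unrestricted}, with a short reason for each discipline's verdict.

admitted by: relevant, unrestricted
use counts: p: 2×, q: 1×
order of uses: p, q, p
typing: well-typed — term : C
ordered ✗ (repeated use of p ×2)
linear ✗ (repeated use of p ×2)
affine ✗ (repeated use of p ×2)
relevant ✓ (at least one use each (p, q))
unrestricted ✓ (type-checks (C) and nothing is barred)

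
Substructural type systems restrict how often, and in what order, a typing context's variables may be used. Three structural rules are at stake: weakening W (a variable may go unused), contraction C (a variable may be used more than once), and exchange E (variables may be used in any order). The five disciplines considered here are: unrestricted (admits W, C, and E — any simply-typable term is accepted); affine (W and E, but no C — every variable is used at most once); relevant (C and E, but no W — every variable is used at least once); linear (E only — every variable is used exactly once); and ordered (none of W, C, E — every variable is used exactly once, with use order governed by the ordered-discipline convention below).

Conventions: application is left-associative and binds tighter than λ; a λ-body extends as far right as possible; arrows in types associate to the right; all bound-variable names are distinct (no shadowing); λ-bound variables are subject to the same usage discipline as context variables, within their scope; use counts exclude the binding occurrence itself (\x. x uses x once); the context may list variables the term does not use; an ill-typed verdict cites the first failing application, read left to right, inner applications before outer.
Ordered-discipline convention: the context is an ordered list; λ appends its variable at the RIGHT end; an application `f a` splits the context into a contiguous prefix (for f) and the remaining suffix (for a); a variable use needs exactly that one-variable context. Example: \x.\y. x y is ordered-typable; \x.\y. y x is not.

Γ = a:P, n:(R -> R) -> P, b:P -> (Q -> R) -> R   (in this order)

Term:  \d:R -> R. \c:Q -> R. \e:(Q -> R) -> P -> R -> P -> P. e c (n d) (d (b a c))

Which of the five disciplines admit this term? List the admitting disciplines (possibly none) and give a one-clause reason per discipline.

admitted by: relevant, unrestricted
use counts: a=1, n=1, b=1, d (bound)=2, c (bound)=2, e (bound)=1
use order (left to right): e, c, n, d, d, b, a, c
typing: well-typed — term : (R -> R) -> (Q -> R) -> ((Q -> R) -> P -> R -> P -> P) -> P -> P
ordered: ✗ — d ×2, c ×2 used more than once (contraction)
linear: ✗ — d ×2, c ×2 used more than once (contraction)
affine: ✗ — d ×2, c ×2 used more than once (contraction)
relevant: ✓ — every one of a, n, b, d, c, e appears
unrestricted: ✓ — simply typable at (R -> R) -> (Q -> R) -> ((Q -> R) -> P -> R -> P -> P) -> P -> P; W, C, E all held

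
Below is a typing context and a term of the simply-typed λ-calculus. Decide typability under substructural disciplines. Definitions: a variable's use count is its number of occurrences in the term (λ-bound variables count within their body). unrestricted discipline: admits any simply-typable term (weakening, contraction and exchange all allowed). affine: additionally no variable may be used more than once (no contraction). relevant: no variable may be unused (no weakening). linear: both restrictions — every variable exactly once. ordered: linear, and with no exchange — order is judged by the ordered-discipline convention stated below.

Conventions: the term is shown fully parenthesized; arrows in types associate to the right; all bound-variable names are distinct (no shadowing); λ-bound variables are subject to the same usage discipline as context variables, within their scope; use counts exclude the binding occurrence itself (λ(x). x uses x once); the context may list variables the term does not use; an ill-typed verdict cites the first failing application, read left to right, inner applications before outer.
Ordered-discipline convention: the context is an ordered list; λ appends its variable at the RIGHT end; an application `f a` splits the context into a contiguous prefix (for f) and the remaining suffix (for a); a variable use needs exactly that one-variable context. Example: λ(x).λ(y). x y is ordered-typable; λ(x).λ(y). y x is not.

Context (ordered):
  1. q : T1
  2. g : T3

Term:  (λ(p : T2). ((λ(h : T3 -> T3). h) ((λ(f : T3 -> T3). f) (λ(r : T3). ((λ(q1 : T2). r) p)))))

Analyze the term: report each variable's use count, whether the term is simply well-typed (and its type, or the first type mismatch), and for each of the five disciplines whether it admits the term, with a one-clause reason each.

counts: q=0; g=0; p [bound]=1; h [bound]=1; f [bound]=1; r [bound]=1; q1 [bound]=0
uses in reading order: h, f, r, p
typing: ✓ — T2 -> T3 -> T3
ordered: ✗ — needs weakening: q, g, q1 unused
linear: ✗ — needs weakening: q, g, q1 unused
affine: ✓ — at most one use each (q, g, p, h, f, r, q1)
relevant: ✗ — needs weakening: q, g, q1 unused
unrestricted: ✓ — simply typable at T2 -> T3 -> T3; W, C, E all held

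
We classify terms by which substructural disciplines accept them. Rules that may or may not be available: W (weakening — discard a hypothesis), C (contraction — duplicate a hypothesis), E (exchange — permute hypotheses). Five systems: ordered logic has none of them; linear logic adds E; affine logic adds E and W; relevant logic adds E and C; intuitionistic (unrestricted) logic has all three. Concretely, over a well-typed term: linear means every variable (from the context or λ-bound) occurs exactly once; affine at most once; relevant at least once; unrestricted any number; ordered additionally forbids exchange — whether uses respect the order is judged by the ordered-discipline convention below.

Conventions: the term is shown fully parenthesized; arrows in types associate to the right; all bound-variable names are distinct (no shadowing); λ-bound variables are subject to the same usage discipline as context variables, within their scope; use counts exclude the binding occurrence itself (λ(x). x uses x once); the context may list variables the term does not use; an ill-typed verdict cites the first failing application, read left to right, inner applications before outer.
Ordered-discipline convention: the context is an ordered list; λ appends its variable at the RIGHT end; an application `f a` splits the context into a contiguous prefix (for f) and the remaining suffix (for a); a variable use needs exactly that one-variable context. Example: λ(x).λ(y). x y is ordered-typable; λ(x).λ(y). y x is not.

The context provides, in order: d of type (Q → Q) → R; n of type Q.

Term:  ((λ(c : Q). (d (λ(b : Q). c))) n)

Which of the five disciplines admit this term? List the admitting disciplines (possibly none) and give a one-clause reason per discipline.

admitted in: affine, unrestricted
use counts: d: 1×, n: 1×, c [bound]: 1×, b [bound]: 0×
left-to-right use order: d, c, n
typing: ✓ — R
ordered: ✗, b left unused
linear: ✗, b left unused
affine: ✓, no duplicate uses among d, n, c, b
relevant: ✗, b left unused
unrestricted: ✓, type-checks (R) and nothing is barred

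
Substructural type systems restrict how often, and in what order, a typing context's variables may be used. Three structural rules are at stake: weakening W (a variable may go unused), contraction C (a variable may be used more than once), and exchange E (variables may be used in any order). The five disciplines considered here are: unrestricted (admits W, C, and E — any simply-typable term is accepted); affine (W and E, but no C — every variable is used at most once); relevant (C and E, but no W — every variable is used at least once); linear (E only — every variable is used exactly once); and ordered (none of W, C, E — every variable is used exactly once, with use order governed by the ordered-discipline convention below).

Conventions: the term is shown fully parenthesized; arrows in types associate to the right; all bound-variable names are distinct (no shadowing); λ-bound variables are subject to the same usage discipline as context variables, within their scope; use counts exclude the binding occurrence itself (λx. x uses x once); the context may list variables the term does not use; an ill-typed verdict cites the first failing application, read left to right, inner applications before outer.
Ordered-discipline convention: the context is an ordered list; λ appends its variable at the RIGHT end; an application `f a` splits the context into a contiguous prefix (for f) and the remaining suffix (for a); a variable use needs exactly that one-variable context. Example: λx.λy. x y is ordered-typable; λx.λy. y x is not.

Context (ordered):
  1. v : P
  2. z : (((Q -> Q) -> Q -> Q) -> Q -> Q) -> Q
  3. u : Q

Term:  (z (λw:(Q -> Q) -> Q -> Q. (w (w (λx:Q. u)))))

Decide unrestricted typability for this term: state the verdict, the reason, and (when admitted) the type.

yes — simply typable at Q; W, C, E all held; term : Q
counts: v: 0×, z: 1×, u: 1×, w (λ-bound): 2×, x (λ-bound): 0×
left-to-right use order: z, w, w, u
typing: the term checks, with type Q
all disciplines: ordered ✗ · linear ✗ · affine ✗ · relevant ✗ · unrestricted ✓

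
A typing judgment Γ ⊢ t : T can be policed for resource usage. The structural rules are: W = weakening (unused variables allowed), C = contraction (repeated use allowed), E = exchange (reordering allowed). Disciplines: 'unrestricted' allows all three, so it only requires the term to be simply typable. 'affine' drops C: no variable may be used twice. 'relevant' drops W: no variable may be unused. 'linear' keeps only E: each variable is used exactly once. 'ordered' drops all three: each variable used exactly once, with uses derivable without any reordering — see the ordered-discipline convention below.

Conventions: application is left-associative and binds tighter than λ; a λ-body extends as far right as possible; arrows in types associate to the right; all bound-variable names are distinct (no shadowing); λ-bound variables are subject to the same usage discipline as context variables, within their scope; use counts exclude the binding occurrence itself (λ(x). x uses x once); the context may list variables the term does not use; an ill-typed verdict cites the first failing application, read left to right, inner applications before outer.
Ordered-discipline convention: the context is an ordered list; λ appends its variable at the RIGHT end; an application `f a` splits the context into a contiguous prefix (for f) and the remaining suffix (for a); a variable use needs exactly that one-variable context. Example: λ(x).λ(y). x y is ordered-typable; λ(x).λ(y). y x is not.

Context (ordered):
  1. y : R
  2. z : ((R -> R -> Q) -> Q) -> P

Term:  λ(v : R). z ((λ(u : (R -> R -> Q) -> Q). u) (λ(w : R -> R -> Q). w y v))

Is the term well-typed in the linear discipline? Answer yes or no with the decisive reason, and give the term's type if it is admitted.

yes — y, z, v, u, w: one use apiece; term : R -> P
use counts: y: 1×; z: 1×; v [bound]: 1×; u [bound]: 1×; w [bound]: 1×
order of uses: z, u, w, y, v
typing: well-typed — term : R -> P
summary: ordered ✗ · linear ✓ · affine ✓ · relevant ✓ · unrestricted ✓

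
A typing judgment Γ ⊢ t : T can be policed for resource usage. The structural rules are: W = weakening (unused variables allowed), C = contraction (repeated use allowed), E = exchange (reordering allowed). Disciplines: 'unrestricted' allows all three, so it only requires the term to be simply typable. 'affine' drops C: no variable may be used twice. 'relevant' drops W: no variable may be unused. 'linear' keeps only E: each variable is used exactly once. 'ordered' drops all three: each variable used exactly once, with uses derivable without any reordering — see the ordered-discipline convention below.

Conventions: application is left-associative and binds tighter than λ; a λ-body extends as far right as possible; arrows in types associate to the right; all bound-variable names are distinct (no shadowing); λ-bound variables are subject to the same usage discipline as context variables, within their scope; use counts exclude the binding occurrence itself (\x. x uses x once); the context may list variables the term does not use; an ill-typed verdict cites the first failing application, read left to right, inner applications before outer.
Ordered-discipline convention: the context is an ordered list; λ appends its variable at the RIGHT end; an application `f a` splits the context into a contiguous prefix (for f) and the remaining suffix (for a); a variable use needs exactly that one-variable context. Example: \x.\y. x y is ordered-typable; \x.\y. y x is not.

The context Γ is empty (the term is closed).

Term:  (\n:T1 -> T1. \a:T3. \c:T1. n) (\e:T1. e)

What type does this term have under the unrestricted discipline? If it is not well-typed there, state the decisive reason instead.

term : T3 -> T1 -> T1 -> T1
usage: n (bound) ×1, a (bound) ×0, c (bound) ×0, e (bound) ×1
order of uses: n, e
typing: ✓ — T3 -> T1 -> T1 -> T1
summary: ordered ✗ | linear ✗ | affine ✓ | relevant ✗ | unrestricted ✓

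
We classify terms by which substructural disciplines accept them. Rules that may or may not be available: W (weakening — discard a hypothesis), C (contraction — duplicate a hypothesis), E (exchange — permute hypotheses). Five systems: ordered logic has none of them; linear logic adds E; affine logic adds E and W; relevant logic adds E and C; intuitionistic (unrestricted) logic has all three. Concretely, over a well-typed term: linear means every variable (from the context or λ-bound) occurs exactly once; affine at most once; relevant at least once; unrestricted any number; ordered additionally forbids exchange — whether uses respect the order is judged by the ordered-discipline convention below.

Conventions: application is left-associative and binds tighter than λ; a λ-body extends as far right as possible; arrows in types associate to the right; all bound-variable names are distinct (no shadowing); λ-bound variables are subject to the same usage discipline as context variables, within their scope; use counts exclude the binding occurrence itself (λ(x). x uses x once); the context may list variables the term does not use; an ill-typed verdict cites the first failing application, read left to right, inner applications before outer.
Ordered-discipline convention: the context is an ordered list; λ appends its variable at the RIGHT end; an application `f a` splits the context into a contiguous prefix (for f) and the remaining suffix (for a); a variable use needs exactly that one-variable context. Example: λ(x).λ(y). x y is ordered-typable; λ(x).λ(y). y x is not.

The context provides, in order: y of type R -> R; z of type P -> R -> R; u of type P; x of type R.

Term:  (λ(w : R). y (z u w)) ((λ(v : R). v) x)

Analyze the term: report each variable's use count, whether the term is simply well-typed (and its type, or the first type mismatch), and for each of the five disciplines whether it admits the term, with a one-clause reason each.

usage: y ×1, z ×1, u ×1, x ×1, w [bound] ×1, v [bound] ×1
uses in reading order: y, z, u, w, v, x
typing: well-typed — term : R
ordered: ✓, y, z, u, x, w, v once each; derivable with no W/C/E
linear: ✓, single use per variable (y, z, u, x, w, v)
affine: ✓, none of y, z, u, x, w, v used more than once
relevant: ✓, every one of y, z, u, x, w, v appears
unrestricted: ✓, type-checks (R) and nothing is barred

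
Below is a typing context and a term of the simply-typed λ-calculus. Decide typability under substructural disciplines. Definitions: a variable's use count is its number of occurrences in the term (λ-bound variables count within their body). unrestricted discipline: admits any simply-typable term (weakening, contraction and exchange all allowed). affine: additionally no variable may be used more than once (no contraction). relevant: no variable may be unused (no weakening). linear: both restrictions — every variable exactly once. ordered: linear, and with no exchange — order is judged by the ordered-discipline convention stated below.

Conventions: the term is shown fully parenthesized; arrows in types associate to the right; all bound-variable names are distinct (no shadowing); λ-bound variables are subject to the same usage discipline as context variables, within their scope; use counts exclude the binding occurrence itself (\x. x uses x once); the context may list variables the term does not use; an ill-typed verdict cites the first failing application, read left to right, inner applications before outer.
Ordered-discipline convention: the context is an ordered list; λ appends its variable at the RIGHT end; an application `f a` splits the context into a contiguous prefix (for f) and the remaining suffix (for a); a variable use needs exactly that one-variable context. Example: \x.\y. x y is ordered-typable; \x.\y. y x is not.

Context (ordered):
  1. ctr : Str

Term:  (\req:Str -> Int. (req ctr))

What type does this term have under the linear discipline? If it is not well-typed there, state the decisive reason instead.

term : (Str -> Int) -> Int
counts: ctr: 1×, req (bound): 1×
uses in reading order: req, ctr
typing: the term checks, with type (Str -> Int) -> Int
summary: ordered ✗ | linear ✓ | affine ✓ | relevant ✓ | unrestricted ✓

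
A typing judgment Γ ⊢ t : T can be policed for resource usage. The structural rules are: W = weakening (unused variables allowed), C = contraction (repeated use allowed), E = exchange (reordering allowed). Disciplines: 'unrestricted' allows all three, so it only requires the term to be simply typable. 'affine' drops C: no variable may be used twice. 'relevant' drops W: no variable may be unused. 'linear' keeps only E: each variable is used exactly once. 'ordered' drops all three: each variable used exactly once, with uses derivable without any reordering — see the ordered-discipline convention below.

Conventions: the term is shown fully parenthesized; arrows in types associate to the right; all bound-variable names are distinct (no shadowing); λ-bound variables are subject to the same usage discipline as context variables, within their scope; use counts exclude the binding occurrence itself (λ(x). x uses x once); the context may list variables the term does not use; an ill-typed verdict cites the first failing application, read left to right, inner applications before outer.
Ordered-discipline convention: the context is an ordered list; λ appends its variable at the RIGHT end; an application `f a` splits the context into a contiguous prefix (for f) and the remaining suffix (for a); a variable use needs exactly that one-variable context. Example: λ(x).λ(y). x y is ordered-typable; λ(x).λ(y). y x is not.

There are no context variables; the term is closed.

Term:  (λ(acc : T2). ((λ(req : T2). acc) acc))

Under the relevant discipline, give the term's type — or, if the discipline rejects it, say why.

not well-typed under relevant — req left unused
usage: acc [bound]: 2, req [bound]: 0
uses in reading order: acc, acc
typing: well-typed — term : T2 → T2
all disciplines: ordered ✗ | linear ✗ | affine ✗ | relevant ✗ | unrestricted ✓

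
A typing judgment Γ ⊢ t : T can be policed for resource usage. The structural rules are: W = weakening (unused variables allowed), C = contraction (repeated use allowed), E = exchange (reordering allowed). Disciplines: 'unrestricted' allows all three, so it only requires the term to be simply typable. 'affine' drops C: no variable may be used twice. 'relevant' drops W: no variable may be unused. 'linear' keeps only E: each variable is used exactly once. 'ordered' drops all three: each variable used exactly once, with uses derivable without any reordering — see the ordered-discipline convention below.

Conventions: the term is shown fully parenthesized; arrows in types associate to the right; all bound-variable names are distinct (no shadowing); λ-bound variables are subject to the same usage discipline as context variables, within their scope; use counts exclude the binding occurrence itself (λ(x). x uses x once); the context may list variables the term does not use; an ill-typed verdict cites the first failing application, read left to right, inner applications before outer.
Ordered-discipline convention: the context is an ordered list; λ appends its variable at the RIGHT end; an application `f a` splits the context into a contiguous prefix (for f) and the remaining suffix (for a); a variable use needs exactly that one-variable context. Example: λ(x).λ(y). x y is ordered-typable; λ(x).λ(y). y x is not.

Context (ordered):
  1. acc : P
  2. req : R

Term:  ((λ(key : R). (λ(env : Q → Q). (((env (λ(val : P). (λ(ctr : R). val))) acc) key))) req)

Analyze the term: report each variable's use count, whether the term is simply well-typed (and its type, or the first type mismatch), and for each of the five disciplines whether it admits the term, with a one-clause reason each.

variable uses: acc=1, req=1, key (bound)=1, env (bound)=1, val (bound)=1, ctr (bound)=0
uses in reading order: env, val, acc, key, req
typing: ill-typed: an argument P → R → P mismatches the expected Q
ordered ✗ (a type mismatch blocks all five)
linear ✗ (the type mismatch rejects it)
affine ✗ (not simply typable)
relevant ✗ (fails simple typing)
unrestricted ✗ (a type mismatch blocks all five)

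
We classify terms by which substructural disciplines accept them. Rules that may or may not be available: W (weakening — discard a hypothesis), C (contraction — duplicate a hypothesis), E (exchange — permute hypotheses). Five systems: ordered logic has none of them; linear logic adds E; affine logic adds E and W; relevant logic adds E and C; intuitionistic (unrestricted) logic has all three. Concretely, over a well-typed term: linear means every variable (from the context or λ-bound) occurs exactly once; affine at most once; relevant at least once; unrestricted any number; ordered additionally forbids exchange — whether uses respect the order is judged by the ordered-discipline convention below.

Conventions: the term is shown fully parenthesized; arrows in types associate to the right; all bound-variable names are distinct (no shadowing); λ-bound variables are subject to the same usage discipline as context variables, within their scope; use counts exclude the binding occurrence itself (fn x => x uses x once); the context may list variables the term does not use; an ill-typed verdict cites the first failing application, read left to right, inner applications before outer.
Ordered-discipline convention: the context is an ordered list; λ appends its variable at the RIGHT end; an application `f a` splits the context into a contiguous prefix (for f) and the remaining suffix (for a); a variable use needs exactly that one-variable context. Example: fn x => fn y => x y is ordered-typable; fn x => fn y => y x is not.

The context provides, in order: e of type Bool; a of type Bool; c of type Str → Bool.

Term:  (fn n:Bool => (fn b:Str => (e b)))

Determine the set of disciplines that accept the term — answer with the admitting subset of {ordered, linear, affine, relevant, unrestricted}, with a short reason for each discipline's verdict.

accepted by: none
usage: e: 1×, a: 0×, c: 0×, n [bound]: 0×, b [bound]: 1×
order of uses: e, b
typing: ill-typed: applying a non-function (Bool)
ordered: ✗ — not simply typable
linear: ✗ — fails simple typing
affine: ✗ — a type mismatch blocks all five
relevant: ✗ — the type mismatch rejects it
unrestricted: ✗ — not simply typable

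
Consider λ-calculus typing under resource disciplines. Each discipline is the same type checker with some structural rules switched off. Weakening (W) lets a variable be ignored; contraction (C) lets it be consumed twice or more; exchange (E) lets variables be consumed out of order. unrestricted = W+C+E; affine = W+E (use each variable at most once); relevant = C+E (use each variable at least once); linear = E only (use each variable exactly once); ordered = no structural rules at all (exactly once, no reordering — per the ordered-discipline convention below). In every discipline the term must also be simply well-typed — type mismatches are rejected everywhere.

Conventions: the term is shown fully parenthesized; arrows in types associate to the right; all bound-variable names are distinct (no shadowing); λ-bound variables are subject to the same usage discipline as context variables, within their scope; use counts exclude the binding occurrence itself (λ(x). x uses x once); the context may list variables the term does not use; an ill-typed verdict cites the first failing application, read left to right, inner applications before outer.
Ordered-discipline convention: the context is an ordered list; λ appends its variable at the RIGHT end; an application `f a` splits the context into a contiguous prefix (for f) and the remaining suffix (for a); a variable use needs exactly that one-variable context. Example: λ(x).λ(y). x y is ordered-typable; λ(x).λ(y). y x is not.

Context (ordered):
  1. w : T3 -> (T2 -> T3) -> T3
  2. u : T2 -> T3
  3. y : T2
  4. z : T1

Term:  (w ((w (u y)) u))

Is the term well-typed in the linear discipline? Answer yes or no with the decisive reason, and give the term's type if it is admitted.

no — needs contraction — w ×2, u ×2; unused: z — weakening required
counts: w: 2, u: 2, y: 1, z: 0
order of uses: w, w, u, y, u
typing: the term checks, with type (T2 -> T3) -> T3
per-discipline verdicts: ordered ✗ | linear ✗ | affine ✗ | relevant ✗ | unrestricted ✓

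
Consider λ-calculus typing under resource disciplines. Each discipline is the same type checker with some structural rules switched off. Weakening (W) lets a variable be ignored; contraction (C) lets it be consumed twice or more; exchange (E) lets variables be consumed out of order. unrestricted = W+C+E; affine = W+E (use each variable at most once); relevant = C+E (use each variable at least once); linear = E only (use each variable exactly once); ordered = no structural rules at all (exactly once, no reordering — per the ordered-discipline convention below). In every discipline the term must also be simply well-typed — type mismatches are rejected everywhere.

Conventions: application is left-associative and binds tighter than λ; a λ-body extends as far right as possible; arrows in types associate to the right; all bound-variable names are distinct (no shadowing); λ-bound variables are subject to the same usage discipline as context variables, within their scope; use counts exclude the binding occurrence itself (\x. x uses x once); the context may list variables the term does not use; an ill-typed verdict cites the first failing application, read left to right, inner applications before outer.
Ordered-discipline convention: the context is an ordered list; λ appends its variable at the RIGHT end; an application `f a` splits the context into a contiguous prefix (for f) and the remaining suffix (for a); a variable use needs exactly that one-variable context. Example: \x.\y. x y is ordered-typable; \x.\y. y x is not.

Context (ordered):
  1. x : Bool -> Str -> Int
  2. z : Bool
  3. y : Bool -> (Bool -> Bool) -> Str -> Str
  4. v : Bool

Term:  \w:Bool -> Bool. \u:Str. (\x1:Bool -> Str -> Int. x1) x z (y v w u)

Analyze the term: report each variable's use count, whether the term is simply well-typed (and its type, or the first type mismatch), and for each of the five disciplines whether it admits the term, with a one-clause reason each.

usage: x=1; z=1; y=1; v=1; w (bound)=1; u (bound)=1; x1 (bound)=1
left-to-right use order: x1, x, z, y, v, w, u
typing: ✓ — (Bool -> Bool) -> Str -> Int
ordered: ✓ — x, z, y, v, w, u, x1 once each; derivable with no W/C/E
linear: ✓ — single use per variable (x, z, y, v, w, u, x1)
affine: ✓ — none of x, z, y, v, w, u, x1 used more than once
relevant: ✓ — none of x, z, y, v, w, u, x1 goes unused
unrestricted: ✓ — typability at (Bool -> Bool) -> Str -> Int is all that's needed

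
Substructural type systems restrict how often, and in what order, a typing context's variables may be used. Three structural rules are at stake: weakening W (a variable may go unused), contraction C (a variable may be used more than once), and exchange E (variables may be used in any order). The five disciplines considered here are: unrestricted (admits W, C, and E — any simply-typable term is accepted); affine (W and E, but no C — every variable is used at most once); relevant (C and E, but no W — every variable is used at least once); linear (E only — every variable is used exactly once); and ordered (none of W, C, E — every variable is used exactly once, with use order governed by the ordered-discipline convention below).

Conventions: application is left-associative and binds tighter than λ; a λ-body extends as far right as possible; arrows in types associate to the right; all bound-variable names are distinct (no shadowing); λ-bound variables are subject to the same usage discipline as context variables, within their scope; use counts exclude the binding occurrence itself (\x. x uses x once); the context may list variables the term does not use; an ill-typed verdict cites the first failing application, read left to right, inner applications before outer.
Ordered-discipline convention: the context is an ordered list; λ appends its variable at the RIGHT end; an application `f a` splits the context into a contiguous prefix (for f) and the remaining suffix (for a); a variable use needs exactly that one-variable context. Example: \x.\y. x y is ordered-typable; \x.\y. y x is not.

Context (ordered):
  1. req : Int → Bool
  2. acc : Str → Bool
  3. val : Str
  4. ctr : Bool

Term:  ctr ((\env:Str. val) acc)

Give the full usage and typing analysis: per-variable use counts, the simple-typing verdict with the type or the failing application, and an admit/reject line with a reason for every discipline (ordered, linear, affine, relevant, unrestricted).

usage: req: 0; acc: 1; val: 1; ctr: 1; env (λ-bound): 0
use order (left to right): ctr, val, acc
typing: ill-typed: an argument Str → Bool mismatches the expected Str
ordered ✗ (fails simple typing)
linear ✗ (a type mismatch blocks all five)
affine ✗ (the type mismatch rejects it)
relevant ✗ (not simply typable)
unrestricted ✗ (fails simple typing)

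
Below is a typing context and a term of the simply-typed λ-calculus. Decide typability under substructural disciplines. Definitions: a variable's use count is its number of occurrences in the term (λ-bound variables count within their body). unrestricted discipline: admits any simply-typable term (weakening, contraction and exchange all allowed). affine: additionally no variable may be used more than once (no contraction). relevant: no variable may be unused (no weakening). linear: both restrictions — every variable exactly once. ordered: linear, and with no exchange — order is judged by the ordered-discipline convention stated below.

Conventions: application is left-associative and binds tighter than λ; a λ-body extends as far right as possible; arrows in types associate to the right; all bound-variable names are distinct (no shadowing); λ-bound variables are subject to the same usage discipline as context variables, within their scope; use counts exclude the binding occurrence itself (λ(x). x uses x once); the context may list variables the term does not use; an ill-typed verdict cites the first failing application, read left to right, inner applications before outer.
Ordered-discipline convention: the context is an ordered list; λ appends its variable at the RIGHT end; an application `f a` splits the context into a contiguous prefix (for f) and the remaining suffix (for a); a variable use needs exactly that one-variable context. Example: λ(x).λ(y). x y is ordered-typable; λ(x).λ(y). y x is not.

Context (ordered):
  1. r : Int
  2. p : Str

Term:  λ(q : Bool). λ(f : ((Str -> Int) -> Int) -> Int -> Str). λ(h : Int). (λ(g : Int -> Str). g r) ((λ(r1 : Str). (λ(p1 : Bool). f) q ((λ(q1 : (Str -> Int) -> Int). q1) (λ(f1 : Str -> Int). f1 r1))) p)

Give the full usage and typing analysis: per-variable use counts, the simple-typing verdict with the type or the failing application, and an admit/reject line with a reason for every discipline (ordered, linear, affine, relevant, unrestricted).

usage: r: 1, p: 1, q (bound): 1, f (bound): 1, h (bound): 0, g (bound): 1, r1 (bound): 1, p1 (bound): 0, q1 (bound): 1, f1 (bound): 1
left-to-right use order: g, r, f, q, q1, f1, r1, p
typing: ✓ — Bool -> (((Str -> Int) -> Int) -> Int -> Str) -> Int -> Str
ordered: ✗, h, p1 never used (weakening)
linear: ✗, h, p1 never used (weakening)
affine: ✓, none of r, p, q, f, h, g, r1, p1, q1, f1 used more than once
relevant: ✗, h, p1 never used (weakening)
unrestricted: ✓, simply typable at Bool -> (((Str -> Int) -> Int) -> Int -> Str) -> Int -> Str; W, C, E all held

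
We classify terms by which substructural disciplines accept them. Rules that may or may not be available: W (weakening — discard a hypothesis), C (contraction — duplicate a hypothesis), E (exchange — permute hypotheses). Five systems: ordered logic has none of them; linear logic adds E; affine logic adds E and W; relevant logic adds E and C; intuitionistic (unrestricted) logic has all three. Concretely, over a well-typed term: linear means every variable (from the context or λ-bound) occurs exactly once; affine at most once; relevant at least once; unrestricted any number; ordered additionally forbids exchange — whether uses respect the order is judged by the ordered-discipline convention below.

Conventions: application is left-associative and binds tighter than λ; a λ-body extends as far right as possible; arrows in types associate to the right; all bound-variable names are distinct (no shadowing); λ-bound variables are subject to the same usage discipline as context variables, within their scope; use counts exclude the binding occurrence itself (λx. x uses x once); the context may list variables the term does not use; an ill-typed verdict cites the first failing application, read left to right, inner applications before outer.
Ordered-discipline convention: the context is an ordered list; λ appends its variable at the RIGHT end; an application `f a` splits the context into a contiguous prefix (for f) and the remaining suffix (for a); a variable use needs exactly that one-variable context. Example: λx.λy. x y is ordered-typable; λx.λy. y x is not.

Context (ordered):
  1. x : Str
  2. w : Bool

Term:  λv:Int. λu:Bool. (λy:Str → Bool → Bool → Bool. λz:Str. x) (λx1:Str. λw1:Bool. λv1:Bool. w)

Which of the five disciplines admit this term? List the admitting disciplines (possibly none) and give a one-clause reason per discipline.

admitted in: affine, unrestricted
usage: x=1; w=1; v (λ-bound)=0; u (λ-bound)=0; y (λ-bound)=0; z (λ-bound)=0; x1 (λ-bound)=0; w1 (λ-bound)=0; v1 (λ-bound)=0
uses in reading order: x, w
typing: the term checks, with type Int → Bool → Str → Str
ordered: ✗ — v, u, y, z, x1, w1, v1 never used (weakening)
linear: ✗ — v, u, y, z, x1, w1, v1 never used (weakening)
affine: ✓ — no duplicate uses among x, w, v, u, y, z, x1, w1, v1
relevant: ✗ — v, u, y, z, x1, w1, v1 never used (weakening)
unrestricted: ✓ — type-checks (Int → Bool → Str → Str) and nothing is barred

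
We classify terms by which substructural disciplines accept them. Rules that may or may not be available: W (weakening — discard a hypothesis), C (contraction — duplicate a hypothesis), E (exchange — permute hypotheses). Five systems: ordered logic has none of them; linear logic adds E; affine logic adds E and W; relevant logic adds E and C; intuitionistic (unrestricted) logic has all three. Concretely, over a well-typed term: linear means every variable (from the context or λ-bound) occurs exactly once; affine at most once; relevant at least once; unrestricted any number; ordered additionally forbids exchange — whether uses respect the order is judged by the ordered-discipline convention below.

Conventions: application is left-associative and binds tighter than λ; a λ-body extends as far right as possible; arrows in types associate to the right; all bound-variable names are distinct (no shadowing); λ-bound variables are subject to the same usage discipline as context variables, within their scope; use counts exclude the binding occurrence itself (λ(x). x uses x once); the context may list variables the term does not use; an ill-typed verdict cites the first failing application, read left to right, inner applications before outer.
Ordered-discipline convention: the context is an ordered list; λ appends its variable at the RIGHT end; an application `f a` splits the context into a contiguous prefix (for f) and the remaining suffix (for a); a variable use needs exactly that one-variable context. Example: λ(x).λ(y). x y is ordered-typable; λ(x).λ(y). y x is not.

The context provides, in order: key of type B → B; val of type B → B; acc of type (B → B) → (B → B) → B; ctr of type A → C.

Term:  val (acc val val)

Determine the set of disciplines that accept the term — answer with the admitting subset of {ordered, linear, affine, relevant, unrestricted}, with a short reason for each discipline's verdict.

admitted by: unrestricted
counts: key ×0; val ×3; acc ×1; ctr ×0
uses in reading order: val, acc, val, val
typing: ✓ — B
ordered ✗ (val ×3 used more than once (contraction); key, ctr left unused)
linear ✗ (val ×3 used more than once (contraction); key, ctr left unused)
affine ✗ (val ×3 used more than once (contraction))
relevant ✗ (key, ctr left unused)
unrestricted ✓ (typability at B is all that's needed)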